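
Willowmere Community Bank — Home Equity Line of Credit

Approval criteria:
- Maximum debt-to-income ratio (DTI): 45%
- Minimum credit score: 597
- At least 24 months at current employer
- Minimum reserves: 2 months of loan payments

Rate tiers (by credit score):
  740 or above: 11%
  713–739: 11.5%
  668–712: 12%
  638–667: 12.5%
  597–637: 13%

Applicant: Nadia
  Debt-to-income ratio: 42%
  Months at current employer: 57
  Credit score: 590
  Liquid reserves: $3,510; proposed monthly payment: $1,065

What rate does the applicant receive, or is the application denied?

Denied

Credit score 590 < 597 (below minimum)
DTI 42% ≤ 45%
Reserves = 3,510/1,065 = 3.3 months ≥ 2
Employment 57 ≥ 24 months
Not all requirements met → denied.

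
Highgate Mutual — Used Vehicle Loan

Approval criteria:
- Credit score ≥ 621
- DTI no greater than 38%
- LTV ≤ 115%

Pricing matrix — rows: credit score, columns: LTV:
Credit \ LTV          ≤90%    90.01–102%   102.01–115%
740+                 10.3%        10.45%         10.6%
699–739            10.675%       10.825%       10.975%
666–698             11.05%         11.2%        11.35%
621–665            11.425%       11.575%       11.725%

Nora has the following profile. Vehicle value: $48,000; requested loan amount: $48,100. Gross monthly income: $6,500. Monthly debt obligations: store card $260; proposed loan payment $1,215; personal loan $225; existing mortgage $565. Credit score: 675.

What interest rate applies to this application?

11.2%

Credit score 675 ≥ 621; Total monthly debts = (260 + 1,215 + 225 + 565) = 2,265. DTI: 2,265 ÷ 6,500 = 34.8%, within the 38% cap
LTV = 48,100/48,000 = 100.2% ≤ 115%
Score 675 is in the 666–698 band; LTV 100.2% is in the 90.01–102% band → 11.2%.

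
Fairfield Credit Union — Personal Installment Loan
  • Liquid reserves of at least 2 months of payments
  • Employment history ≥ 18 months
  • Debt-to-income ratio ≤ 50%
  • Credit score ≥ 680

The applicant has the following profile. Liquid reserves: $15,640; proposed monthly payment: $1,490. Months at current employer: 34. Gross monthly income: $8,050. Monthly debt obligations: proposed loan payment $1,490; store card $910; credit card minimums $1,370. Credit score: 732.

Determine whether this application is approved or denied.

Approved

Reserves = 15,640/1,490 = 10.5 months ≥ 2
Employment 34 ≥ 18 months
Total monthly debts = (1,490 + 910 + 1,370) = 3,770. DTI = 3,770/8,050 = 46.8% ≤ 50%
Credit score 732 ≥ 680 (meets)
All criteria satisfied.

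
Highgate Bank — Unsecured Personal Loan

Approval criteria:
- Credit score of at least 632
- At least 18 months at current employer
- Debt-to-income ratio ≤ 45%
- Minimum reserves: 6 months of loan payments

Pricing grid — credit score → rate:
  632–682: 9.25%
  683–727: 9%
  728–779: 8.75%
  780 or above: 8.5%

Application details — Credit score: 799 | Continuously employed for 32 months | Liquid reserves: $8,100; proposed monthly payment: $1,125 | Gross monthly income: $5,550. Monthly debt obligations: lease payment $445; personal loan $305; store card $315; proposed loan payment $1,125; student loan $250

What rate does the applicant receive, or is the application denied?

Credit score 799 ≥ 632 (meets minimum)
Employment 32 ≥ 18 months
Total monthly debts = (445 + 305 + 315 + 1,125 + 250) = 2,440. Debt-to-income = 2,440/5,550 = 44% — meets 45% limit
Reserves = 8,100/1,125 = 7.2 months ≥ 6
All requirements met. Score 799 falls in the 780 or above tier → 8.5%.

Approved at 8.5%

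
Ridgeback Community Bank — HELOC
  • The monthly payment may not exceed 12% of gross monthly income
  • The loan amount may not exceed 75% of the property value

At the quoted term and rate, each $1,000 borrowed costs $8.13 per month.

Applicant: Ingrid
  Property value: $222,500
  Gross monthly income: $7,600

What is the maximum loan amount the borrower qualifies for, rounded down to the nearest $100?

$112,100

Payment cap: 12% × $7,600 = $912/month.
At $8.13 per $1,000, that supports 912/8.13 × 1,000 ≈ $112,177 → $112,100.
LTV cap: 75% × $222,500 = $166,875 → $166,800.
Binding constraint: payment-to-income.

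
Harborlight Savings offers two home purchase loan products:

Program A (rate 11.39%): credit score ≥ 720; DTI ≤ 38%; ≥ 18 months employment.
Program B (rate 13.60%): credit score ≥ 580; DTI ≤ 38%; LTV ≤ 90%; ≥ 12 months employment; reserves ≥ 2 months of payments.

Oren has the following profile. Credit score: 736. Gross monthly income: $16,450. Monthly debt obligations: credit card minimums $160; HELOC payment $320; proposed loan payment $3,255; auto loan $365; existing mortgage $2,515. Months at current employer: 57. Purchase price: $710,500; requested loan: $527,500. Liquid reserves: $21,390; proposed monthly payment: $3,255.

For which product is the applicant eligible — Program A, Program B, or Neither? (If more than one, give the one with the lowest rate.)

Total debts = (160 + 320 + 3,255 + 365 + 2,515) = 6,615; DTI = 6,615/16,450 = 40.2%.
LTV = 527,500/710,500 = 74.2%.
Reserves = 21,390/3,255 = 6.6 months.
Program A: score 736 ≥ 720; DTI 40.2% > 38%; employment 57 ≥ 18 mo → does not qualify.
Program B: score 736 ≥ 580; DTI 40.2% > 38%; LTV 74.2% ≤ 90%; employment 57 ≥ 12 mo; reserves 6.6 ≥ 2 mo → does not qualify.

Neither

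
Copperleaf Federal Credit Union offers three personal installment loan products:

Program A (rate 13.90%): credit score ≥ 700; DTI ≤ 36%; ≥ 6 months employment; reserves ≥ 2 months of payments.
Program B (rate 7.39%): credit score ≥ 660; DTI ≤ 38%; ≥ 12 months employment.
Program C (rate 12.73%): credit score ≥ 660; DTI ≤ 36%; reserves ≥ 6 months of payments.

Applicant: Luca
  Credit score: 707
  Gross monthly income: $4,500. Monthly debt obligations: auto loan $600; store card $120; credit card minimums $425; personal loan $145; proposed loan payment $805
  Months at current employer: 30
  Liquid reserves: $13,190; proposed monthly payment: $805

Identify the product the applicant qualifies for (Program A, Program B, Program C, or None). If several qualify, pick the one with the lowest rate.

None

Total debts = (600 + 120 + 425 + 145 + 805) = 2,095; DTI = 2,095/4,500 = 46.6%.
Reserves = 13,190/805 = 16.4 months.
Program A: score 707 ≥ 700; DTI 46.6% > 36%; employment 30 ≥ 6 mo; reserves 16.4 ≥ 2 mo → does not qualify.
Program B: score 707 ≥ 660; DTI 46.6% > 38%; employment 30 ≥ 12 mo → does not qualify.
Program C: score 707 ≥ 660; DTI 46.6% > 36%; reserves 16.4 ≥ 6 mo → does not qualify.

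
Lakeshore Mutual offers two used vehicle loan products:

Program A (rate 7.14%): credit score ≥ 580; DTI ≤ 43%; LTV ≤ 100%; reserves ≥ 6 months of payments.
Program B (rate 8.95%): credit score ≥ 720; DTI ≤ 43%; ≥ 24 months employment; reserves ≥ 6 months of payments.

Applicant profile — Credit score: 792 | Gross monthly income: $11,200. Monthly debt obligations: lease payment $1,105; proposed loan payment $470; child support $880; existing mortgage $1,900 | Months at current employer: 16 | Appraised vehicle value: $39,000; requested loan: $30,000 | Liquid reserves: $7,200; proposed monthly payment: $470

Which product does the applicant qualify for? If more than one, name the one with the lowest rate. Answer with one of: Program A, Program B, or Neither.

Program A

Total debts = (1,105 + 470 + 880 + 1,900) = 4,355; DTI = 4,355/11,200 = 38.9%.
LTV = 30,000/39,000 = 76.9%.
Reserves = 7,200/470 = 15.3 months.
Program A: score 792 ≥ 580; DTI 38.9% ≤ 43%; LTV 76.9% ≤ 100%; reserves 15.3 ≥ 6 mo → qualifies.
Program B: score 792 ≥ 720; DTI 38.9% ≤ 43%; employment 16 < 24 mo; reserves 15.3 ≥ 6 mo → does not qualify.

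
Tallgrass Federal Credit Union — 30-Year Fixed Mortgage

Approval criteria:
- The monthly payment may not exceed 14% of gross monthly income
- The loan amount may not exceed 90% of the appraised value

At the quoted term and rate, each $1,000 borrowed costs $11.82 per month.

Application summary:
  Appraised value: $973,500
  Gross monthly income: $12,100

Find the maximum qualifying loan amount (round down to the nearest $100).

$143,300

Payment cap: 14% × $12,100 = $1,694/month.
At $11.82 per $1,000, that supports 1,694/11.82 × 1,000 ≈ $143,316 → $143,300.
LTV cap: 90% × $973,500 = $876,150 → $876,100.
Binding constraint: payment-to-income.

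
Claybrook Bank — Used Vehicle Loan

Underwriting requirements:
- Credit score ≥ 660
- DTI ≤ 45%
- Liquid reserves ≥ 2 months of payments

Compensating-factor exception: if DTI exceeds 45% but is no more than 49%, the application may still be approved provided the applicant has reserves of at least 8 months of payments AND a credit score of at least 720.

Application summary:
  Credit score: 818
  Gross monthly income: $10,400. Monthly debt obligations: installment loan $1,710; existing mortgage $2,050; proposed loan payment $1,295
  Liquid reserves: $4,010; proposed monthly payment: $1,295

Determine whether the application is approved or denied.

Credit score 818 ≥ 660 (meets base)
Total debts = (1,710 + 2,050 + 1,295) = 5,055. DTI: 5,055 ÷ 10,400 = 48.6%, over the 45% base limit.
Reserves: 4,010 ÷ 1,295 = 3.1 months (meets 2-month minimum)
DTI 48.6% is within the 45%–49% exception band; checking compensating factors.
Reserves 3.1 < 8 months; credit score 818 ≥ 720.
Override conditions not both satisfied; exception does not apply.

Denied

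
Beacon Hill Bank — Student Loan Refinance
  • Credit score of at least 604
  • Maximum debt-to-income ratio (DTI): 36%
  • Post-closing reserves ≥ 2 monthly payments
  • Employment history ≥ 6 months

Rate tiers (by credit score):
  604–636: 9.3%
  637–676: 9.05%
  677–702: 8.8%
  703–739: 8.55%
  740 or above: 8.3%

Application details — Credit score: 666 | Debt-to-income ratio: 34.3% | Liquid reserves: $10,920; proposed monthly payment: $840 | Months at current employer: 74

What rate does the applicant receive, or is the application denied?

Approved at 9.05%

Credit score 666 ≥ 604 (meets minimum)
Liquid reserves cover 10,920/840 = 13.0 months — ≥ 2 required
DTI 34.3% ≤ 36%
Employment 74 ≥ 6 months
All requirements met. Score 666 falls in the 637–676 tier → 9.05%.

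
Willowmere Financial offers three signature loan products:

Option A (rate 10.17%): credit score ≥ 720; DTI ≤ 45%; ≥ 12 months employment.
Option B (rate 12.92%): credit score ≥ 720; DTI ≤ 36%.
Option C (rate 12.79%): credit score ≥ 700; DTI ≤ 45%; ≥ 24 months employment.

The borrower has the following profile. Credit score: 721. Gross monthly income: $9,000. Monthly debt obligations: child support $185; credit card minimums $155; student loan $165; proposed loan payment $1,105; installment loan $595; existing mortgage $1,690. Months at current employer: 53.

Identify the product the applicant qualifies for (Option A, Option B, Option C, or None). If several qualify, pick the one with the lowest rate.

Option A

Total debts = (185 + 155 + 165 + 1,105 + 595 + 1,690) = 3,895; DTI = 3,895/9,000 = 43.3%.
Option A: score 721 ≥ 720; DTI 43.3% ≤ 45%; employment 53 ≥ 12 mo → qualifies.
Option B: score 721 ≥ 720; DTI 43.3% > 36% → does not qualify.
Option C: score 721 ≥ 700; DTI 43.3% ≤ 45%; employment 53 ≥ 24 mo → qualifies.
Qualifying: Option A, Option C. Lowest rate is 10.17% → Option A.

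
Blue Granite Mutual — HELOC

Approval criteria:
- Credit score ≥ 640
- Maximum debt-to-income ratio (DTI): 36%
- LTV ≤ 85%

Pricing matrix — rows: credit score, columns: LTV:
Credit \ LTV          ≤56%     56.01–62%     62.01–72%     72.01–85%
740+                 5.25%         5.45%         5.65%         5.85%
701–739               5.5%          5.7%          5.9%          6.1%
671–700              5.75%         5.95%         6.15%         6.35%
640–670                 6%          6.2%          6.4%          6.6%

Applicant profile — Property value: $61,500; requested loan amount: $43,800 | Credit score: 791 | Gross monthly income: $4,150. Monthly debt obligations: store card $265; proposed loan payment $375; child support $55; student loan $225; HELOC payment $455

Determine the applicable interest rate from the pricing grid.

5.65%

Credit score 791 ≥ 640; Total monthly debts = (265 + 375 + 55 + 225 + 455) = 1,375. DTI: 1,375 ÷ 4,150 = 33.1%, within the 36% cap
LTV = 43,800/61,500 = 71.2% ≤ 85%
Score 791 is in the 740+ band; LTV 71.2% is in the 62.01–72% band → 5.65%.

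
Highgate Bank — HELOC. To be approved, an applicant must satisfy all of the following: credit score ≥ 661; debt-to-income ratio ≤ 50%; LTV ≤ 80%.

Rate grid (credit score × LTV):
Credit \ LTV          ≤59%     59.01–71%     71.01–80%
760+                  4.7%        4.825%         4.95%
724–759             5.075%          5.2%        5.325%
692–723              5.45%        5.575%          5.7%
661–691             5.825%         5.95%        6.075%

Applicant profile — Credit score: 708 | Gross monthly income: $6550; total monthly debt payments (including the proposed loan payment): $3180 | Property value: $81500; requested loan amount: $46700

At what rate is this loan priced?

5.45%

Credit score 708 ≥ 661; Debt-to-income = 3,180/6,550 = 48.5% — meets 50% limit
LTV: 46,700 ÷ 81,500 = 57.3%, within 80% cap
Score 708 is in the 692–723 band; LTV 57.3% is in the ≤59% band → 5.45%.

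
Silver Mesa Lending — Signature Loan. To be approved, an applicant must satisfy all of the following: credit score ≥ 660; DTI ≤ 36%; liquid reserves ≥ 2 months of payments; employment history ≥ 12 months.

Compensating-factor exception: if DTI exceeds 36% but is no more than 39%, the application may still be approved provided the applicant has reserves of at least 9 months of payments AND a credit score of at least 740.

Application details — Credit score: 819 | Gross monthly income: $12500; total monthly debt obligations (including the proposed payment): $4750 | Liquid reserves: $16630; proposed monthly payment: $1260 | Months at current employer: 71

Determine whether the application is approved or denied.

Credit score 819 ≥ 660 (meets base)
DTI: 4,750 ÷ 12,500 = 38%, over the 36% base limit.
Reserves: 16,630 ÷ 1,260 = 13.2 months (meets 2-month minimum)
Employment 71 ≥ 12 months
DTI 38% is within the 36%–39% exception band; checking compensating factors.
Reserves 13.2 ≥ 9 months; credit score 819 ≥ 740.
Both override conditions satisfied; DTI exception granted.

Approved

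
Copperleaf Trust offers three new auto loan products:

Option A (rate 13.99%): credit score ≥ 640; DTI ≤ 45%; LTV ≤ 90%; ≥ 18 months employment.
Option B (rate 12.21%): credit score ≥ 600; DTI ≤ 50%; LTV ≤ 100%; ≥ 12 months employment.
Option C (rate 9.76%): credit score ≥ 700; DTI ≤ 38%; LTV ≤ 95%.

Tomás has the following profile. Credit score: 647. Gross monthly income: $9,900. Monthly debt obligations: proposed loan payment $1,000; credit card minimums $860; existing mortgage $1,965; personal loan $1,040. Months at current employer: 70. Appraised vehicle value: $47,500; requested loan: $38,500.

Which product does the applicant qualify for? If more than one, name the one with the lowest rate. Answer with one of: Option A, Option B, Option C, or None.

Option B

Total debts = (1,000 + 860 + 1,965 + 1,040) = 4,865; DTI = 4,865/9,900 = 49.1%.
LTV = 38,500/47,500 = 81.1%.
Option A: score 647 ≥ 640; DTI 49.1% > 45%; LTV 81.1% ≤ 90%; employment 70 ≥ 18 mo → does not qualify.
Option B: score 647 ≥ 600; DTI 49.1% ≤ 50%; LTV 81.1% ≤ 100%; employment 70 ≥ 12 mo → qualifies.
Option C: score 647 < 700; DTI 49.1% > 38%; LTV 81.1% ≤ 95% → does not qualify.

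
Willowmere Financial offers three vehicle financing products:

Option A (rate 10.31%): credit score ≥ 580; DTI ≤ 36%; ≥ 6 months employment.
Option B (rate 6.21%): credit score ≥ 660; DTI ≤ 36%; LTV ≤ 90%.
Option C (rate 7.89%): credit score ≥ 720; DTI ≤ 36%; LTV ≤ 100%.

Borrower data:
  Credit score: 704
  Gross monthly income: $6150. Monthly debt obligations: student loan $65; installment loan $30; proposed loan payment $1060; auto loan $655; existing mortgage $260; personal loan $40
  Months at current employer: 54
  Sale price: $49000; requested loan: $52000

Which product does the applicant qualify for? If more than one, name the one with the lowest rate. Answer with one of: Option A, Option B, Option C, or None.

Option A

Total debts = (65 + 30 + 1,060 + 655 + 260 + 40) = 2,110; DTI = 2,110/6,150 = 34.3%.
LTV = 52,000/49,000 = 106.1%.
Option A: score 704 ≥ 580; DTI 34.3% ≤ 36%; employment 54 ≥ 6 mo → qualifies.
Option B: score 704 ≥ 660; DTI 34.3% ≤ 36%; LTV 106.1% > 90% → does not qualify.
Option C: score 704 < 720; DTI 34.3% ≤ 36%; LTV 106.1% > 100% → does not qualify.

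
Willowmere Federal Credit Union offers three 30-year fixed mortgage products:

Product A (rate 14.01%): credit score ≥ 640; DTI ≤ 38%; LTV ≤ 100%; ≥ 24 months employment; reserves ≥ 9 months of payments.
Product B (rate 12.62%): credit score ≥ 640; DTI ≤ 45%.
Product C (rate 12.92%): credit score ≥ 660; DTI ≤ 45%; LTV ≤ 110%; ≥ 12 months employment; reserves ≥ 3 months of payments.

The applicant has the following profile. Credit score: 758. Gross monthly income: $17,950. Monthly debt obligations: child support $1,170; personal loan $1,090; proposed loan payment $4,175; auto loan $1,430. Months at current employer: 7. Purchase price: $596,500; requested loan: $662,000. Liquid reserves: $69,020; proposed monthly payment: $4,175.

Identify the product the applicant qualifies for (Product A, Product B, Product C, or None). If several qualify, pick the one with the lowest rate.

Product B

Total debts = (1,170 + 1,090 + 4,175 + 1,430) = 7,865; DTI = 7,865/17,950 = 43.8%.
LTV = 662,000/596,500 = 111%.
Reserves = 69,020/4,175 = 16.5 months.
Product A: score 758 ≥ 640; DTI 43.8% > 38%; LTV 111% > 100%; employment 7 < 24 mo; reserves 16.5 ≥ 9 mo → does not qualify.
Product B: score 758 ≥ 640; DTI 43.8% ≤ 45% → qualifies.
Product C: score 758 ≥ 660; DTI 43.8% ≤ 45%; LTV 111% > 110%; employment 7 < 12 mo; reserves 16.5 ≥ 3 mo → does not qualify.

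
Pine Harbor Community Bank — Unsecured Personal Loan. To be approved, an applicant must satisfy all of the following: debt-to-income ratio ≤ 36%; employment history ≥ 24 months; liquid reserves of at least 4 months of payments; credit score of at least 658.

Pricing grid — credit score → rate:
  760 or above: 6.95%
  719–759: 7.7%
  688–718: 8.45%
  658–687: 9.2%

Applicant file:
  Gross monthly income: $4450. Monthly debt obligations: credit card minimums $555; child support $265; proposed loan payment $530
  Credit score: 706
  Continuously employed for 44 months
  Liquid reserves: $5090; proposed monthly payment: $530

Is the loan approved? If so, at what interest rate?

Approved at 8.45%

Credit score 706 ≥ 658 (meets minimum)
Employment 44 ≥ 24 months
Liquid reserves cover 5,090/530 = 9.6 months — ≥ 4 required
Total monthly debts = (555 + 265 + 530) = 1,350. DTI: 1,350 ÷ 4,450 = 30.3%, within the 36% cap
All requirements met. Score 706 falls in the 688–718 tier → 8.45%.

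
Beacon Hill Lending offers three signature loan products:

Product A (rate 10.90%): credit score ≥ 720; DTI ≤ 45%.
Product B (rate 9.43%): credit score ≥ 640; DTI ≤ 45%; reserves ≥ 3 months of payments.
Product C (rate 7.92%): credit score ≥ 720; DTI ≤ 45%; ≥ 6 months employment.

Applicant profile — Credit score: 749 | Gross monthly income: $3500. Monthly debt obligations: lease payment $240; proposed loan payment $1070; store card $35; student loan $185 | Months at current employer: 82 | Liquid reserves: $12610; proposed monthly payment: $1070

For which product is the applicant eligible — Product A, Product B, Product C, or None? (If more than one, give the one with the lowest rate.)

Total debts = (240 + 1,070 + 35 + 185) = 1,530; DTI = 1,530/3,500 = 43.7%.
Reserves = 12,610/1,070 = 11.8 months.
Product A: score 749 ≥ 720; DTI 43.7% ≤ 45% → qualifies.
Product B: score 749 ≥ 640; DTI 43.7% ≤ 45%; reserves 11.8 ≥ 3 mo → qualifies.
Product C: score 749 ≥ 720; DTI 43.7% ≤ 45%; employment 82 ≥ 6 mo → qualifies.
Qualifying: Product A, Product B, Product C. Lowest rate is 7.92% → Product C.

Product C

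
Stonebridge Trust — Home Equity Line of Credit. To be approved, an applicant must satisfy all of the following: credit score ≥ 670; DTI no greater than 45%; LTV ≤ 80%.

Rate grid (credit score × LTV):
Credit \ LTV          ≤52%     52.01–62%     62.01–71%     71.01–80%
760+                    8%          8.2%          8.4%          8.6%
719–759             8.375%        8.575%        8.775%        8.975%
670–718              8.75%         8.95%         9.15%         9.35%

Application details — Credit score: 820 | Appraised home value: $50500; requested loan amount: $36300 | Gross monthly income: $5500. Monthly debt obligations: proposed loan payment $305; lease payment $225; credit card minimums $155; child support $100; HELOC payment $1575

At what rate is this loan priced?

Credit score 820 ≥ 670; Total monthly debts = (305 + 225 + 155 + 100 + 1,575) = 2,360. DTI: 2,360 ÷ 5,500 = 42.9%, within the 45% cap
LTV = 36,300/50,500 = 71.9% ≤ 80%
Score 820 is in the 760+ band; LTV 71.9% is in the 71.01–80% band → 8.6%.

8.6%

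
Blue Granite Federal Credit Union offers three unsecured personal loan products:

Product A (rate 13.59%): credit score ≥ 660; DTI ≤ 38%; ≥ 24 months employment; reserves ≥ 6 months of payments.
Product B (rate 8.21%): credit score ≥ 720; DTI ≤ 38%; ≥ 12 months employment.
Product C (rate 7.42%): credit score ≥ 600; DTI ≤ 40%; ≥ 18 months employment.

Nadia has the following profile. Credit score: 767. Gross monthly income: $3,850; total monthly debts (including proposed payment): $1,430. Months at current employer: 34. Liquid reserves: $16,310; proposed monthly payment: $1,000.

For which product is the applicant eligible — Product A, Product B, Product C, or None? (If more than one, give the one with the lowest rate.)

DTI = 1,430/3,850 = 37.1%.
Reserves = 16,310/1,000 = 16.3 months.
Product A: score 767 ≥ 660; DTI 37.1% ≤ 38%; employment 34 ≥ 24 mo; reserves 16.3 ≥ 6 mo → qualifies.
Product B: score 767 ≥ 720; DTI 37.1% ≤ 38%; employment 34 ≥ 12 mo → qualifies.
Product C: score 767 ≥ 600; DTI 37.1% ≤ 40%; employment 34 ≥ 18 mo → qualifies.
Qualifying: Product A, Product B, Product C. Lowest rate is 7.42% → Product C.

Product C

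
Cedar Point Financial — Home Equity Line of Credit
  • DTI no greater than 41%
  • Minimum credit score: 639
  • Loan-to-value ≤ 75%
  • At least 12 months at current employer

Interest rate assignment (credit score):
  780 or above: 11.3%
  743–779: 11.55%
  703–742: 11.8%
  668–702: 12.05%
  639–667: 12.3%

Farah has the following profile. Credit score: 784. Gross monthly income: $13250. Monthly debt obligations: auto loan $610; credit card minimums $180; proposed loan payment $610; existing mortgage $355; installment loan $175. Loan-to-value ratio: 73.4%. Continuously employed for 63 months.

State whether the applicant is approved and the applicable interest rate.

Credit score 784 ≥ 639 (meets minimum)
Total monthly debts = (610 + 180 + 610 + 355 + 175) = 1,930. DTI = 1,930/13,250 = 14.6% ≤ 41%
Employment 63 ≥ 12 months
LTV 73.4% ≤ 75%
All requirements met. Score 784 falls in the 780 or above tier → 11.3%.

Approved at 11.3%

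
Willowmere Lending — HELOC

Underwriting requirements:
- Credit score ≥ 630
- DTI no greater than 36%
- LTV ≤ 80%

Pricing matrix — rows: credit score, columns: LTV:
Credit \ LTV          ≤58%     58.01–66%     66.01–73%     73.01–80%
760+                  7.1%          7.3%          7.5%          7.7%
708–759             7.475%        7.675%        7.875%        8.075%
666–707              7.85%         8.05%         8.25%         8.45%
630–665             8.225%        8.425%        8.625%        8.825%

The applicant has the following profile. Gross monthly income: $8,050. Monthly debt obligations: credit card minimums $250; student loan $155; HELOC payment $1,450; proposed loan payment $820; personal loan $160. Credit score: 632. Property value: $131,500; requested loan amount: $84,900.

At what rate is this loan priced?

Credit score 632 ≥ 630; Total monthly debts = (250 + 155 + 1,450 + 820 + 160) = 2,835. DTI = 2,835/8,050 = 35.2% ≤ 36%
LTV = 84,900/131,500 = 64.6% ≤ 80%
Row: 632 falls in 630–665. Column: 64.6% falls in 58.01–66%. Rate = 8.425%.

8.425%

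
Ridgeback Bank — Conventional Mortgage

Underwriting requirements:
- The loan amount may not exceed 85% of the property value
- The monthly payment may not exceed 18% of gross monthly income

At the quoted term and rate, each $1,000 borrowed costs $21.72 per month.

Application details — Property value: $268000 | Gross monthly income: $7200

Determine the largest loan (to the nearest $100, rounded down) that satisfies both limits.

$59,600

Payment cap: 18% × $7,200 = $1,296/month.
At $21.72 per $1,000, that supports 1,296/21.72 × 1,000 ≈ $59,668 → $59,600.
LTV cap: 85% × $268,000 = $227,800 → $227,800.
Binding constraint: payment-to-income.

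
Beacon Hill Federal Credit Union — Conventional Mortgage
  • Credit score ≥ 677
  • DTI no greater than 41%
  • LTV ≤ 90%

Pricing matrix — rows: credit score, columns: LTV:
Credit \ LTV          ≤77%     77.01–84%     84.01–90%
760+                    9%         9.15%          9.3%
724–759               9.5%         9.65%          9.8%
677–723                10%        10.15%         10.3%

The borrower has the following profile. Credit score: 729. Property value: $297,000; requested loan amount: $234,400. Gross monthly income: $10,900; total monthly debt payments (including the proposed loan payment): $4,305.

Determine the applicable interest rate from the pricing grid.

Credit score 729 ≥ 677; DTI: 4,305 ÷ 10,900 = 39.5%, within the 41% cap
LTV = 234,400/297,000 = 78.9% ≤ 90%
Score 729 is in the 724–759 band; LTV 78.9% is in the 77.01–84% band → 9.65%.

9.65%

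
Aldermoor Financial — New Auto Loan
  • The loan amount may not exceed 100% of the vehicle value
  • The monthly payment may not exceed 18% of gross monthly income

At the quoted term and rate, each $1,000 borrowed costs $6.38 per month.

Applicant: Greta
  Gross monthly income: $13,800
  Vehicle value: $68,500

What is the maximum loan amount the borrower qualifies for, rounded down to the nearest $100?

$68,500

Payment cap: 18% × $13,800 = $2,484/month.
At $6.38 per $1,000, that supports 2,484/6.38 × 1,000 ≈ $389,341 → $389,300.
LTV cap: 100% × $68,500 = $68,500 → $68,500.
Binding constraint: loan-to-value.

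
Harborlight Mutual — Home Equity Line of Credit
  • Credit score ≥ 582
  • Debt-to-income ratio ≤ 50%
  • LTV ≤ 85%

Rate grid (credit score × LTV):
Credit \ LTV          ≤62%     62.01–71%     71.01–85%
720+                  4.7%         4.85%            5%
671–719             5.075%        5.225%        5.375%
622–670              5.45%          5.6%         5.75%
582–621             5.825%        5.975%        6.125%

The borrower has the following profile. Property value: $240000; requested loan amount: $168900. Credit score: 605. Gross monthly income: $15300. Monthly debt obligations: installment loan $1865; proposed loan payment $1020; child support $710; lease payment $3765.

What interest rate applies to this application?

5.975%

Credit score 605 ≥ 582; Total monthly debts = (1,865 + 1,020 + 710 + 3,765) = 7,360. DTI = 7,360/15,300 = 48.1% ≤ 50%
LTV = 168,900/240,000 = 70.4% ≤ 85%
Score 605 is in the 582–621 band; LTV 70.4% is in the 62.01–71% band → 5.975%.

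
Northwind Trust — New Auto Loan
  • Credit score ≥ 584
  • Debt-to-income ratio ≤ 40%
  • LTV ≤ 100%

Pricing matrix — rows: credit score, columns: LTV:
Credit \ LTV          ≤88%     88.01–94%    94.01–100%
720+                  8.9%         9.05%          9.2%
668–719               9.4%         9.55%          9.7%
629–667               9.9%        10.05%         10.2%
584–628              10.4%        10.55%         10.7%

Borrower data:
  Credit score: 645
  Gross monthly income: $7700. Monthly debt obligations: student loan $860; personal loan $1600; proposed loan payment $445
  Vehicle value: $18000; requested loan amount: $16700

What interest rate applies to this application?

10.05%

Credit score 645 ≥ 584; Total monthly debts = (860 + 1,600 + 445) = 2,905. DTI = 2,905/7,700 = 37.7% ≤ 40%
Loan-to-value = 16,700/18,000 = 92.8% — pass (100% max)
Credit 645 → row 629–667; LTV 92.8% → column 88.01–94%. Grid cell → 10.05%.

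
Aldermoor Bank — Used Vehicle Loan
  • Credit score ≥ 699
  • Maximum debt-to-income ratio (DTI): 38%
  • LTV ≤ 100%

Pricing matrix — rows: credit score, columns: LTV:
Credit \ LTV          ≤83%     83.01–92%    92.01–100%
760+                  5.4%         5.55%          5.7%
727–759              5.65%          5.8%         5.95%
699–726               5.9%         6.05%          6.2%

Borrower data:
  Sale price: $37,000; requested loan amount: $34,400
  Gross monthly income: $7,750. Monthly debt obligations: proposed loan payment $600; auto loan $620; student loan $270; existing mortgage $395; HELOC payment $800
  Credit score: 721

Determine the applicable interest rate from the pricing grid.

6.2%

Credit score 721 ≥ 699; Total monthly debts = (600 + 620 + 270 + 395 + 800) = 2,685. DTI = 2,685/7,750 = 34.6% ≤ 38%
LTV: 34,400 ÷ 37,000 = 93%, within 100% cap
Credit 721 → row 699–726; LTV 93% → column 92.01–100%. Grid cell → 6.2%.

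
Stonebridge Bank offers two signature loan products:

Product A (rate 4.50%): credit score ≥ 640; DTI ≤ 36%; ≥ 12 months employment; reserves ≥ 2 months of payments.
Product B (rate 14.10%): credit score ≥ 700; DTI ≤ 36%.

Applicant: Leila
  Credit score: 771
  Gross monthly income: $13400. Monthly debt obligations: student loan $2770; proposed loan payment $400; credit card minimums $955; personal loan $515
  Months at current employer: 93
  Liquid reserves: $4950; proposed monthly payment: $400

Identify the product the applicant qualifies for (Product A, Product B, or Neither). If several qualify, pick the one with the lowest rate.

Total debts = (2,770 + 400 + 955 + 515) = 4,640; DTI = 4,640/13,400 = 34.6%.
Reserves = 4,950/400 = 12.4 months.
Product A: score 771 ≥ 640; DTI 34.6% ≤ 36%; employment 93 ≥ 12 mo; reserves 12.4 ≥ 2 mo → qualifies.
Product B: score 771 ≥ 700; DTI 34.6% ≤ 36% → qualifies.
Qualifying: Product A, Product B. Lowest rate is 4.50% → Product A.

Product A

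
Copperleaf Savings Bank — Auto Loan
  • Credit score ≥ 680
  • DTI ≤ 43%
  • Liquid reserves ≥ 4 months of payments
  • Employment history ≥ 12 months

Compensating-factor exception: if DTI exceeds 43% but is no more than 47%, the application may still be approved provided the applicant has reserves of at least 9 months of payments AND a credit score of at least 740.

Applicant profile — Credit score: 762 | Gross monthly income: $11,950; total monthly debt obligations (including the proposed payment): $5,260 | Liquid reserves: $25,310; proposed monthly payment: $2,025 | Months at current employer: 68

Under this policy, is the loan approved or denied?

Credit score 762 ≥ 680 (meets base)
DTI = 5,260/11,950 = 44% > 43% — standard DTI limit exceeded.
Reserves: 25,310 ÷ 2,025 = 12.5 months (meets 4-month minimum)
Employment 68 ≥ 12 months
44% falls in the override range (43%–47%), so the compensating-factor test applies.
Override check — reserves: 12.5 mo (ok); score: 762 (ok).
Both override conditions satisfied; DTI exception granted.

Approved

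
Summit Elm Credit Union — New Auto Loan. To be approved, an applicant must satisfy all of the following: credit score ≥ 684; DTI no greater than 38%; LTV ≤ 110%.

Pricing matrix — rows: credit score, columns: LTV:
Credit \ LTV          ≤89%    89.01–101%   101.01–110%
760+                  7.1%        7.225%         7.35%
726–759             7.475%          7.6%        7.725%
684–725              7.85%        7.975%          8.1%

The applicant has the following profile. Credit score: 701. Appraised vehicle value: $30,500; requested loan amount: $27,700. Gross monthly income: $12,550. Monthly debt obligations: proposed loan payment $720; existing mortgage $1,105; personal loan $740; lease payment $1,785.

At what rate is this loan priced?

Credit score 701 ≥ 684; Total monthly debts = (720 + 1,105 + 740 + 1,785) = 4,350. DTI: 4,350 ÷ 12,550 = 34.7%, within the 38% cap
LTV = 27,700/30,500 = 90.8% ≤ 110%
Score 701 is in the 684–725 band; LTV 90.8% is in the 89.01–101% band → 7.975%.

7.975%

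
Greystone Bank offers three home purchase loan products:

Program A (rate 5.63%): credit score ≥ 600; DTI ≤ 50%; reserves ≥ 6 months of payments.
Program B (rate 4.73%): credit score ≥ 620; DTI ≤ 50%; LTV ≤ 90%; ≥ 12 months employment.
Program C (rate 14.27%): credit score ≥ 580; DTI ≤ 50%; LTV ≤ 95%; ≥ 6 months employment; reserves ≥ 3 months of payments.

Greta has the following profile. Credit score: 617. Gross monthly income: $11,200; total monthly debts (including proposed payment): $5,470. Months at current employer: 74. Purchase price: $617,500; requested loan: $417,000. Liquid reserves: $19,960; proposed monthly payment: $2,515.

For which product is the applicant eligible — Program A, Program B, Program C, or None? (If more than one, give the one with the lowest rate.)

Program A

DTI = 5,470/11,200 = 48.8%.
LTV = 417,000/617,500 = 67.5%.
Reserves = 19,960/2,515 = 7.9 months.
Program A: score 617 ≥ 600; DTI 48.8% ≤ 50%; reserves 7.9 ≥ 6 mo → qualifies.
Program B: score 617 < 620; DTI 48.8% ≤ 50%; LTV 67.5% ≤ 90%; employment 74 ≥ 12 mo → does not qualify.
Program C: score 617 ≥ 580; DTI 48.8% ≤ 50%; LTV 67.5% ≤ 95%; employment 74 ≥ 6 mo; reserves 7.9 ≥ 3 mo → qualifies.
Qualifying: Program A, Program C. Lowest rate is 5.63% → Program A.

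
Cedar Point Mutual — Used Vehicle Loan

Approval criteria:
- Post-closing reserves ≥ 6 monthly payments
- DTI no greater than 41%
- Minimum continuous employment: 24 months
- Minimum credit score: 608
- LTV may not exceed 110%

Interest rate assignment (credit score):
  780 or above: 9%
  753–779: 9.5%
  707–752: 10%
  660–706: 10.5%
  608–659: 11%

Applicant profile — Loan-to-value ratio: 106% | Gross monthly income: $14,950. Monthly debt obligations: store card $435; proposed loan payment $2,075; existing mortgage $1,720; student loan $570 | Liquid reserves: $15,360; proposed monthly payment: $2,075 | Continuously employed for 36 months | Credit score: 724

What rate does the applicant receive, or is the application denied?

Credit score 724 ≥ 608 (meets minimum)
Employment 36 ≥ 24 months
LTV 106% ≤ 110%
Reserves: 15,360 ÷ 2,075 = 7.4 months (meets 6-month minimum)
Total monthly debts = (435 + 2,075 + 1,720 + 570) = 4,800. DTI: 4,800 ÷ 14,950 = 32.1%, within the 41% cap
All requirements met. Score 724 falls in the 707–752 tier → 10%.

Approved at 10%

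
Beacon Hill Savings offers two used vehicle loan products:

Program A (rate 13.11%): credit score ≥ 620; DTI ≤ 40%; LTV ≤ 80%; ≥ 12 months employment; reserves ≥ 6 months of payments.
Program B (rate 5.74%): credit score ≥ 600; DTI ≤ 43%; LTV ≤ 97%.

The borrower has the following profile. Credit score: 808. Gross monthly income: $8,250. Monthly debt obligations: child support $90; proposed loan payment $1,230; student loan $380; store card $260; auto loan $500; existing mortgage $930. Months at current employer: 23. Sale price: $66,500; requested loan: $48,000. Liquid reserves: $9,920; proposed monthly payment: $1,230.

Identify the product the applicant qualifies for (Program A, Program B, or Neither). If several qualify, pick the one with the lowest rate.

Program B

Total debts = (90 + 1,230 + 380 + 260 + 500 + 930) = 3,390; DTI = 3,390/8,250 = 41.1%.
LTV = 48,000/66,500 = 72.2%.
Reserves = 9,920/1,230 = 8.1 months.
Program A: score 808 ≥ 620; DTI 41.1% > 40%; LTV 72.2% ≤ 80%; employment 23 ≥ 12 mo; reserves 8.1 ≥ 6 mo → does not qualify.
Program B: score 808 ≥ 600; DTI 41.1% ≤ 43%; LTV 72.2% ≤ 97% → qualifies.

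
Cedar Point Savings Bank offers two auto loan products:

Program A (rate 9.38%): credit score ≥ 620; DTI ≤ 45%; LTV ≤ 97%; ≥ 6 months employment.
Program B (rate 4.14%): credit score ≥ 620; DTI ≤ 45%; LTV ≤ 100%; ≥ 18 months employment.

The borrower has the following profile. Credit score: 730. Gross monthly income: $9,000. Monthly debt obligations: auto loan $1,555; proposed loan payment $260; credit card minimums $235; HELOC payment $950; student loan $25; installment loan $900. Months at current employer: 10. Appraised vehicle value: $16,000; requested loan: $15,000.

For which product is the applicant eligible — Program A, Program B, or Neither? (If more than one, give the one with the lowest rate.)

Program A

Total debts = (1,555 + 260 + 235 + 950 + 25 + 900) = 3,925; DTI = 3,925/9,000 = 43.6%.
LTV = 15,000/16,000 = 93.8%.
Program A: score 730 ≥ 620; DTI 43.6% ≤ 45%; LTV 93.8% ≤ 97%; employment 10 ≥ 6 mo → qualifies.
Program B: score 730 ≥ 620; DTI 43.6% ≤ 45%; LTV 93.8% ≤ 100%; employment 10 < 18 mo → does not qualify.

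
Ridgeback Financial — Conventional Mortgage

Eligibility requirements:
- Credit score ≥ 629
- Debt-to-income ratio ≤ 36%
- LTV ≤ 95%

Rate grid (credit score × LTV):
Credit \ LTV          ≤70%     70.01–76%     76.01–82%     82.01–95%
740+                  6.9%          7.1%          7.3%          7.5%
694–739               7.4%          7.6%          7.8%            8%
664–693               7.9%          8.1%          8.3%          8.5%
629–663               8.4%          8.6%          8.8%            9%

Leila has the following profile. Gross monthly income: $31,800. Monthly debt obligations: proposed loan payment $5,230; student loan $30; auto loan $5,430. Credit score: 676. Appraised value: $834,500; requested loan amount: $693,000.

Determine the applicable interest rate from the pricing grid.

8.5%

Credit score 676 ≥ 629; Total monthly debts = (5,230 + 30 + 5,430) = 10,690. DTI: 10,690 ÷ 31,800 = 33.6%, within the 36% cap
Loan-to-value = 693,000/834,500 = 83% — pass (95% max)
Credit 676 → row 664–693; LTV 83% → column 82.01–95%. Grid cell → 8.5%.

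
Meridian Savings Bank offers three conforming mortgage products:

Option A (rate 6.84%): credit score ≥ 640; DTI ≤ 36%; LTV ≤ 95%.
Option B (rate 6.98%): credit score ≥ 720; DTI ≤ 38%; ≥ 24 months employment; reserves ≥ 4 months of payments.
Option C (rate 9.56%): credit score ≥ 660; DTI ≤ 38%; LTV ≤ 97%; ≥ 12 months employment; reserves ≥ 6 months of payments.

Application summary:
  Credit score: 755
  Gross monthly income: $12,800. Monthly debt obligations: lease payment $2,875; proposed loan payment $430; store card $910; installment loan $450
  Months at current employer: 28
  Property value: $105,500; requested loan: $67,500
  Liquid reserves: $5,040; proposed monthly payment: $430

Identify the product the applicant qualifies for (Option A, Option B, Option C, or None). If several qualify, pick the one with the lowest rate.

Total debts = (2,875 + 430 + 910 + 450) = 4,665; DTI = 4,665/12,800 = 36.4%.
LTV = 67,500/105,500 = 64%.
Reserves = 5,040/430 = 11.7 months.
Option A: score 755 ≥ 640; DTI 36.4% > 36%; LTV 64% ≤ 95% → does not qualify.
Option B: score 755 ≥ 720; DTI 36.4% ≤ 38%; employment 28 ≥ 24 mo; reserves 11.7 ≥ 4 mo → qualifies.
Option C: score 755 ≥ 660; DTI 36.4% ≤ 38%; LTV 64% ≤ 97%; employment 28 ≥ 12 mo; reserves 11.7 ≥ 6 mo → qualifies.
Qualifying: Option B, Option C. Lowest rate is 6.98% → Option B.

Option B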